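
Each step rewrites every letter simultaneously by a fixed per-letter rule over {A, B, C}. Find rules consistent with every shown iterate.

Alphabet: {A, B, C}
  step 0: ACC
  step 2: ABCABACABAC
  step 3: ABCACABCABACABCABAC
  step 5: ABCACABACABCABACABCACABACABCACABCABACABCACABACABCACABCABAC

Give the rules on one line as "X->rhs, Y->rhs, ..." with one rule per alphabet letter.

A->AB, B->C, C->AC

  step 2 ⇒ step 3: ABCABACABAC ⇒ AB·C·AC·AB·C·AB·AC·AB·C·AB·AC
    A ↦ AB
    B ↦ C
    C ↦ AC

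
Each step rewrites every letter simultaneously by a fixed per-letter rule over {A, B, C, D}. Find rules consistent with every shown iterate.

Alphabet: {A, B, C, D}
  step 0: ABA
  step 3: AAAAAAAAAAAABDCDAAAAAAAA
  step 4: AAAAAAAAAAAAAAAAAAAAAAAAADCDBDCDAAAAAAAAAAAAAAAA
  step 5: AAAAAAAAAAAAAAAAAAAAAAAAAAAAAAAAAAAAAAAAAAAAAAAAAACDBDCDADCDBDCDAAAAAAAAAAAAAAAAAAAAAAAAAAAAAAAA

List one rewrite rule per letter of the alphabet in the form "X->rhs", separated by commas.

  step 4 ⇒ step 5: AAAAAAAAAAAAAAAAAAAAAAAAADCDBDCDAAAAAAAAAAAAAAAA ⇒ AA·AA·AA·AA·AA·AA·AA·AA·AA·AA·AA·AA·AA·AA·AA·AA·AA·AA·AA·AA·AA·AA·AA·AA·AA·CD·BD·CD·AD·CD·BD·CD·AA·AA·AA·AA·AA·AA·AA·AA·AA·AA·AA·AA·AA·AA·AA·AA
    A ↦ AA
    B ↦ AD
    C ↦ BD
    D ↦ CD

A->AA, B->AD, C->BD, D->CD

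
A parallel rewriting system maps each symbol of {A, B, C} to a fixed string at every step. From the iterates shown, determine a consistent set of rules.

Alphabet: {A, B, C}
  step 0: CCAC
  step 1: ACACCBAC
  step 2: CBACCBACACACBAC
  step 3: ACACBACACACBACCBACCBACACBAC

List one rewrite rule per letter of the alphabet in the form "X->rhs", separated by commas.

  step 2 ⇒ step 3: CBACCBACACACBAC ⇒ AC·A·CB·AC·AC·A·CB·AC·CB·AC·CB·AC·A·CB·AC
    A ↦ CB
    B ↦ A
    C ↦ AC

A->CB, B->A, C->AC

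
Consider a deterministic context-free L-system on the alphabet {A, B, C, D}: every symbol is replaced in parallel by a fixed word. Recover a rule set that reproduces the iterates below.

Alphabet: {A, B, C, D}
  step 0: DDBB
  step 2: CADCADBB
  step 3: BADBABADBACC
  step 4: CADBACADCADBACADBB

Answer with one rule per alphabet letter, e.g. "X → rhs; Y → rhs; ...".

A->AD, B->C, C->B, D->BA

  step 3 ⇒ step 4: BADBABADBACC ⇒ C·AD·BA·C·AD·C·AD·BA·C·AD·B·B
    A ↦ AD
    B ↦ C
    C ↦ B
    D ↦ BA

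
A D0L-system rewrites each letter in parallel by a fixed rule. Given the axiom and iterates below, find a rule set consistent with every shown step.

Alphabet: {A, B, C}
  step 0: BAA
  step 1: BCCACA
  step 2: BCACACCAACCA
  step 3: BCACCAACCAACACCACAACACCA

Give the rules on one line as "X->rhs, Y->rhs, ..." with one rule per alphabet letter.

A->CA, B->BC, C->AC

  step 2 ⇒ step 3: BCACACCAACCA ⇒ BC·AC·CA·AC·CA·AC·AC·CA·CA·AC·AC·CA
    A ↦ CA
    B ↦ BC
    C ↦ AC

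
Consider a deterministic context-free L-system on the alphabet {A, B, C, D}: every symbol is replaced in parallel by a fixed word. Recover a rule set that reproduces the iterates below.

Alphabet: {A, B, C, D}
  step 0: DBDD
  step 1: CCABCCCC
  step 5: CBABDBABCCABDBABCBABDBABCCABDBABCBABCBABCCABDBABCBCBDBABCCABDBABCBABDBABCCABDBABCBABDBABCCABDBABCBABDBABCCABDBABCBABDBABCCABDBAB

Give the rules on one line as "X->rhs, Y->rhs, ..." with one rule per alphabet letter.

A->DB, B->AB, C->CB, D->CC

  step 0 ⇒ step 1: DBDD ⇒ CC·AB·CC·CC
    B ↦ AB
    D ↦ CC
    A ↦ DB  (constrained at step 1)
    C ↦ CB  (constrained at step 1)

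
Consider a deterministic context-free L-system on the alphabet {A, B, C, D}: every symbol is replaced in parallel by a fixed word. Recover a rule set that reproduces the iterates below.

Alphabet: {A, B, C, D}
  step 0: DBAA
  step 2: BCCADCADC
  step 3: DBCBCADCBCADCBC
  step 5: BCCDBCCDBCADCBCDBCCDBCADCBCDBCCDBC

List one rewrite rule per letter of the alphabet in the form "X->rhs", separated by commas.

  step 2 ⇒ step 3: BCCADCADC ⇒ D·BC·BC·AD·C·BC·AD·C·BC
    A ↦ AD
    B ↦ D
    C ↦ BC
    D ↦ C

A->AD, B->D, C->BC, D->C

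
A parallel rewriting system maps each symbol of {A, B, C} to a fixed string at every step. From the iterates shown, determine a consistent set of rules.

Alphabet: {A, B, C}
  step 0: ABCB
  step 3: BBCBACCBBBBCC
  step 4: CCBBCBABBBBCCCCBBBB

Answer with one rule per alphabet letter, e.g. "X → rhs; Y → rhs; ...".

A->BA, B->C, C->BB

  step 3 ⇒ step 4: BBCBACCBBBBCC ⇒ C·C·BB·C·BA·BB·BB·C·C·C·C·BB·BB
    A ↦ BA
    B ↦ C
    C ↦ BB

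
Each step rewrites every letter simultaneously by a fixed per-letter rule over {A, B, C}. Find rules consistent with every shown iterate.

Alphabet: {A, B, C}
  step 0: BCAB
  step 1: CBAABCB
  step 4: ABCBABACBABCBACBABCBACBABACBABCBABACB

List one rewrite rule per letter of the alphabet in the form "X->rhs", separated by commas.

  step 0 ⇒ step 1: BCAB ⇒ CB·A·AB·CB
    A ↦ AB
    B ↦ CB
    C ↦ A

A->AB, B->CB, C->A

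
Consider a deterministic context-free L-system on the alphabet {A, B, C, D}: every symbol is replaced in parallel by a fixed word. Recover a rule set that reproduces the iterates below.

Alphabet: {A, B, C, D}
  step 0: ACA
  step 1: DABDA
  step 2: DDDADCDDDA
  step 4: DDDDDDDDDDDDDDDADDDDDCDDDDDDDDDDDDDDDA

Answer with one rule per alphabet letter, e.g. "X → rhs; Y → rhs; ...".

A->DA, B->DC, C->B, D->DD

  step 1 ⇒ step 2: DABDA ⇒ DD·DA·DC·DD·DA
    A ↦ DA
    B ↦ DC
    D ↦ DD
  step 0 ⇒ step 1: ACA ⇒ DA·B·DA
    C ↦ B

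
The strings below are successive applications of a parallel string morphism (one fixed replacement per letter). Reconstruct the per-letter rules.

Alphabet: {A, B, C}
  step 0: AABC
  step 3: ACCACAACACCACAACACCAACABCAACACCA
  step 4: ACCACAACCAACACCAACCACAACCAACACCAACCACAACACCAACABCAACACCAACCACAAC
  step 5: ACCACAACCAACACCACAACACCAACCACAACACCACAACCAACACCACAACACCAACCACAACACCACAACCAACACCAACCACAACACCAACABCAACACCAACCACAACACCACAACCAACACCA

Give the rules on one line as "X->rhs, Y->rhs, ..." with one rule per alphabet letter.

A->AC, B->AB, C->CA

  step 4 ⇒ step 5: ACCACAACCAACACCAACCACAACCAACACCAACCACAACACCAACABCAACACCAACCACAAC ⇒ AC·CA·CA·AC·CA·AC·AC·CA·CA·AC·AC·CA·AC·CA·CA·AC·AC·CA·CA·AC·CA·AC·AC·CA·CA·AC·AC·CA·AC·CA·CA·AC·AC·CA·CA·AC·CA·AC·AC·CA·AC·CA·CA·AC·AC·CA·AC·AB·CA·AC·AC·CA·AC·CA·CA·AC·AC·CA·CA·AC·CA·AC·AC·CA
    A ↦ AC
    B ↦ AB
    C ↦ CA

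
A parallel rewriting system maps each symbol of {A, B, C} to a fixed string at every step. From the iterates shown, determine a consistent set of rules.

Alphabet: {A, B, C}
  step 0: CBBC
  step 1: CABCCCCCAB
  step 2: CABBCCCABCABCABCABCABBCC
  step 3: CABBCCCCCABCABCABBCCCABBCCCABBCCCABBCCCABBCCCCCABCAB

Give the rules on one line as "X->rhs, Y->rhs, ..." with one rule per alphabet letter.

A->B, B->CC, C->CAB

  step 2 ⇒ step 3: CABBCCCABCABCABCABCABBCC ⇒ CAB·B·CC·CC·CAB·CAB·CAB·B·CC·CAB·B·CC·CAB·B·CC·CAB·B·CC·CAB·B·CC·CC·CAB·CAB
    A ↦ B
    B ↦ CC
    C ↦ CAB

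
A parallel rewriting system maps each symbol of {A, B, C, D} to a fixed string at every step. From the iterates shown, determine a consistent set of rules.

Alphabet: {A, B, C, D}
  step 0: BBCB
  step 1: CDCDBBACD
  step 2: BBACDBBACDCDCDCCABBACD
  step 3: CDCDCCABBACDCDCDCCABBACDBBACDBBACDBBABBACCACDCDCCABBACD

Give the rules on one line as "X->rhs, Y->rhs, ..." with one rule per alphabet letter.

A->CCA, B->CD, C->BBA, D->CD

  step 2 ⇒ step 3: BBACDBBACDCDCDCCABBACD ⇒ CD·CD·CCA·BBA·CD·CD·CD·CCA·BBA·CD·BBA·CD·BBA·CD·BBA·BBA·CCA·CD·CD·CCA·BBA·CD
    A ↦ CCA
    B ↦ CD
    C ↦ BBA
    D ↦ CD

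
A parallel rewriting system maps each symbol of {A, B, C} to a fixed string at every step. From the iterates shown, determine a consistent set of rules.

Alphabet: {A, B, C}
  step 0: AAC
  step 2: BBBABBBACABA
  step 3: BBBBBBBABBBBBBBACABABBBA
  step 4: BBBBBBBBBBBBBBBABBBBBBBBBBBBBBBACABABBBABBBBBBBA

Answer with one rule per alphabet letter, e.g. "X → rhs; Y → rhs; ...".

A->BA, B->BB, C->CA

  step 3 ⇒ step 4: BBBBBBBABBBBBBBACABABBBA ⇒ BB·BB·BB·BB·BB·BB·BB·BA·BB·BB·BB·BB·BB·BB·BB·BA·CA·BA·BB·BA·BB·BB·BB·BA
    A ↦ BA
    B ↦ BB
    C ↦ CA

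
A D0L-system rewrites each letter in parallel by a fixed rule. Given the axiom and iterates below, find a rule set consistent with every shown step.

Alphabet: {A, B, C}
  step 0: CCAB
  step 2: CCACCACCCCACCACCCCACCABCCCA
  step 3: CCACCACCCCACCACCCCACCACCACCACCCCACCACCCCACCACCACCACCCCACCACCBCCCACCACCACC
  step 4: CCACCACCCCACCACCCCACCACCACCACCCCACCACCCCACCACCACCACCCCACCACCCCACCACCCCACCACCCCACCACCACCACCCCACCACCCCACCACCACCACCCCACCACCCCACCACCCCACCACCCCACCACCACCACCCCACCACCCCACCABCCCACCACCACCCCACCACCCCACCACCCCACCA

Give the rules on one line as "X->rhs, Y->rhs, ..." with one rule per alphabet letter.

A->CC, B->BC, C->CCA

  step 3 ⇒ step 4: CCACCACCCCACCACCCCACCACCACCACCCCACCACCCCACCACCACCACCCCACCACCBCCCACCACCACC ⇒ CCA·CCA·CC·CCA·CCA·CC·CCA·CCA·CCA·CCA·CC·CCA·CCA·CC·CCA·CCA·CCA·CCA·CC·CCA·CCA·CC·CCA·CCA·CC·CCA·CCA·CC·CCA·CCA·CCA·CCA·CC·CCA·CCA·CC·CCA·CCA·CCA·CCA·CC·CCA·CCA·CC·CCA·CCA·CC·CCA·CCA·CC·CCA·CCA·CCA·CCA·CC·CCA·CCA·CC·CCA·CCA·BC·CCA·CCA·CCA·CC·CCA·CCA·CC·CCA·CCA·CC·CCA·CCA
    A ↦ CC
    B ↦ BC
    C ↦ CCA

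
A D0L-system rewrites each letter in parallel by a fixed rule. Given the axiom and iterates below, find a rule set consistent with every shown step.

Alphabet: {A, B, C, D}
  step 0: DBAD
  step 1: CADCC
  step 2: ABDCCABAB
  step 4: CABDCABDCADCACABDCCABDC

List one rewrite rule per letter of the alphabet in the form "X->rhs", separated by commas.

  step 1 ⇒ step 2: CADCC ⇒ AB·DC·C·AB·AB
    A ↦ DC
    C ↦ AB
    D ↦ C
  step 0 ⇒ step 1: DBAD ⇒ C·A·DC·C
    B ↦ A

A->DC, B->A, C->AB, D->C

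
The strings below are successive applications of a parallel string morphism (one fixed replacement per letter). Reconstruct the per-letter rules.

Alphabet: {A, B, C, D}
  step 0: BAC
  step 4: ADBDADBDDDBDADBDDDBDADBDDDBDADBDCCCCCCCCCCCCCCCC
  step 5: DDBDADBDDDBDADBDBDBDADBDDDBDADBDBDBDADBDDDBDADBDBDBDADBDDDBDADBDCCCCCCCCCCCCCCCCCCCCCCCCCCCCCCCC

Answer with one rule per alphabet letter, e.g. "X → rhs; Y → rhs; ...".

  step 4 ⇒ step 5: ADBDADBDDDBDADBDDDBDADBDDDBDADBDCCCCCCCCCCCCCCCC ⇒ DD·BD·AD·BD·DD·BD·AD·BD·BD·BD·AD·BD·DD·BD·AD·BD·BD·BD·AD·BD·DD·BD·AD·BD·BD·BD·AD·BD·DD·BD·AD·BD·CC·CC·CC·CC·CC·CC·CC·CC·CC·CC·CC·CC·CC·CC·CC·CC
    A ↦ DD
    B ↦ AD
    C ↦ CC
    D ↦ BD

A->DD, B->AD, C->CC, D->BD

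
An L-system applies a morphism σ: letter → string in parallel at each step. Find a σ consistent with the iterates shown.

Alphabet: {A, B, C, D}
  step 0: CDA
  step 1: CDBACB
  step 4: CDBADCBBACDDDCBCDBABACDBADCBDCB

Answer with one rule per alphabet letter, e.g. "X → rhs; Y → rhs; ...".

A->CB, B->D, C->CD, D->BA

  step 0 ⇒ step 1: CDA ⇒ CD·BA·CB
    A ↦ CB
    C ↦ CD
    D ↦ BA
    B ↦ D  (constrained at step 1)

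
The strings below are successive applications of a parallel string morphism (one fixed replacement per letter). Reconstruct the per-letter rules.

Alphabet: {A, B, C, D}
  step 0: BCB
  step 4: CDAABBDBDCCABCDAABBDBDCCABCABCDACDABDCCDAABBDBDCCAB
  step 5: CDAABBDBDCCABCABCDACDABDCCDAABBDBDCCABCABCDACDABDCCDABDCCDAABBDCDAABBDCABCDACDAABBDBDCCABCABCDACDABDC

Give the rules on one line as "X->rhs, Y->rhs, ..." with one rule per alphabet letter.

A->BD, B->C, C->CDA, D->AB

  step 4 ⇒ step 5: CDAABBDBDCCABCDAABBDBDCCABCABCDACDABDCCDAABBDBDCCAB ⇒ CDA·AB·BD·BD·C·C·AB·C·AB·CDA·CDA·BD·C·CDA·AB·BD·BD·C·C·AB·C·AB·CDA·CDA·BD·C·CDA·BD·C·CDA·AB·BD·CDA·AB·BD·C·AB·CDA·CDA·AB·BD·BD·C·C·AB·C·AB·CDA·CDA·BD·C
    A ↦ BD
    B ↦ C
    C ↦ CDA
    D ↦ AB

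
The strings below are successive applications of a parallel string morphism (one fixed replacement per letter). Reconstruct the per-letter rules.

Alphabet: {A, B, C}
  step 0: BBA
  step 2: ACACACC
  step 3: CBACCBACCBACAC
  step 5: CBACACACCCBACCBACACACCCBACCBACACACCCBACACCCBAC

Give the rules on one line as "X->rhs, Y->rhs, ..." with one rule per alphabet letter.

A->CB, B->C, C->AC

  step 2 ⇒ step 3: ACACACC ⇒ CB·AC·CB·AC·CB·AC·AC
    A ↦ CB
    C ↦ AC
    B ↦ C  (constrained at step 0)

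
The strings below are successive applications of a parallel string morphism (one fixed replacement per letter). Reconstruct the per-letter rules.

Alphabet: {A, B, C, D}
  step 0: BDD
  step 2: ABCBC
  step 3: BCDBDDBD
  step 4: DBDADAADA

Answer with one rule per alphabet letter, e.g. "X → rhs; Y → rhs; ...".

  step 3 ⇒ step 4: BCDBDDBD ⇒ D·BD·A·D·A·A·D·A
    B ↦ D
    C ↦ BD
    D ↦ A
  step 2 ⇒ step 3: ABCBC ⇒ BC·D·BD·D·BD
    A ↦ BC

A->BC, B->D, C->BD, D->A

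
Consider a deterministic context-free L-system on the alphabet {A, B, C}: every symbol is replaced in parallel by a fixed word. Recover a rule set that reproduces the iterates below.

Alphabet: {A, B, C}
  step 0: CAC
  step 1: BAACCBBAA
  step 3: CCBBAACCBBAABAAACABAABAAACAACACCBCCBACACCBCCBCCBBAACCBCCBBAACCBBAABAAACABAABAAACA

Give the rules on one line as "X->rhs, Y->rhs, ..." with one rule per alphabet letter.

  step 0 ⇒ step 1: CAC ⇒ BAA·CCB·BAA
    A ↦ CCB
    C ↦ BAA
    B ↦ ACA  (constrained at step 1)

A->CCB, B->ACA, C->BAA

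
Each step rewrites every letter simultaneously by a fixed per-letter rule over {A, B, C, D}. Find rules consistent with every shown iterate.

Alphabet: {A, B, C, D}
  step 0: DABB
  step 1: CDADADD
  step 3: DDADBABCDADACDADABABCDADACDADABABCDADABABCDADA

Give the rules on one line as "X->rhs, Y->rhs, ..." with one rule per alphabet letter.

  step 0 ⇒ step 1: DABB ⇒ CDA·DA·D·D
    A ↦ DA
    B ↦ D
    D ↦ CDA
    C ↦ BAB  (constrained at step 1)

A->DA, B->D, C->BAB, D->CDA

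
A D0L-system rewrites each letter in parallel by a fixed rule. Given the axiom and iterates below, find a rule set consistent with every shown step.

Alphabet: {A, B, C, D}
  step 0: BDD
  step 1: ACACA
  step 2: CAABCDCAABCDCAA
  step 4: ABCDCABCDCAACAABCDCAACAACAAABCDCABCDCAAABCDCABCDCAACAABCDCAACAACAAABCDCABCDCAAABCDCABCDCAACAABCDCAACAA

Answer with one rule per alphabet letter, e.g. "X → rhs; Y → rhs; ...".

A->CAA, B->A, C->BCD, D->CA

  step 1 ⇒ step 2: ACACA ⇒ CAA·BCD·CAA·BCD·CAA
    A ↦ CAA
    C ↦ BCD
  step 0 ⇒ step 1: BDD ⇒ A·CA·CA
    B ↦ A
  step 0 ⇒ step 1: BDD ⇒ A·CA·CA
    D ↦ CA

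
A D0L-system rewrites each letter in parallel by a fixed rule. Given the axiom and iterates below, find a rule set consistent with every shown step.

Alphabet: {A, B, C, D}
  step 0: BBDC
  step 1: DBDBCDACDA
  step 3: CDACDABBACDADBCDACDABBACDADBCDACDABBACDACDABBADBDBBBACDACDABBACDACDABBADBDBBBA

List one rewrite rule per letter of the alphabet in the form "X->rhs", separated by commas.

A->BBA, B->DB, C->CDA, D->CDA

  step 0 ⇒ step 1: BBDC ⇒ DB·DB·CDA·CDA
    B ↦ DB
    C ↦ CDA
    D ↦ CDA
    A ↦ BBA  (constrained at step 1)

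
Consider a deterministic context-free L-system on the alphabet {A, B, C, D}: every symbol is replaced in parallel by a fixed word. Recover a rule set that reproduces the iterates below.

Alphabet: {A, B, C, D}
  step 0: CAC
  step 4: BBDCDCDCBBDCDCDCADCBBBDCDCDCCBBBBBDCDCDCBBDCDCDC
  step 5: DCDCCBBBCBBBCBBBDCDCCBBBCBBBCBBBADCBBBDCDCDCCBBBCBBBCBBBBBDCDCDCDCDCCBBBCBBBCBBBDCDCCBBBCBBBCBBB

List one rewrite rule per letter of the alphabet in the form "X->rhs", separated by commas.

A->AD, B->DC, C->BB, D->CB

  step 4 ⇒ step 5: BBDCDCDCBBDCDCDCADCBBBDCDCDCCBBBBBDCDCDCBBDCDCDC ⇒ DC·DC·CB·BB·CB·BB·CB·BB·DC·DC·CB·BB·CB·BB·CB·BB·AD·CB·BB·DC·DC·DC·CB·BB·CB·BB·CB·BB·BB·DC·DC·DC·DC·DC·CB·BB·CB·BB·CB·BB·DC·DC·CB·BB·CB·BB·CB·BB
    A ↦ AD
    B ↦ DC
    C ↦ BB
    D ↦ CB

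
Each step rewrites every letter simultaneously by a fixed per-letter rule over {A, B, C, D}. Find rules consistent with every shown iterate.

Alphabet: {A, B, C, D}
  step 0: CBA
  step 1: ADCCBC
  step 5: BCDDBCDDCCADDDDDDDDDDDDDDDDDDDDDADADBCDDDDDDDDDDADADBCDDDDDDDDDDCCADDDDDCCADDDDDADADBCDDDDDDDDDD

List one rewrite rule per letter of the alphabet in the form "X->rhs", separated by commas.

A->BC, B->CC, C->AD, D->DD

  step 0 ⇒ step 1: CBA ⇒ AD·CC·BC
    A ↦ BC
    B ↦ CC
    C ↦ AD
    D ↦ DD  (constrained at step 1)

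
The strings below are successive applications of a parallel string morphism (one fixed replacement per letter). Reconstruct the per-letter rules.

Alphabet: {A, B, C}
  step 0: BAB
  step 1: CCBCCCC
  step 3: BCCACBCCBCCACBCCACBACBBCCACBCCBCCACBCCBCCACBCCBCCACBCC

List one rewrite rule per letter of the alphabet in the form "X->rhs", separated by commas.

A->BCC, B->CC, C->ACB

  step 0 ⇒ step 1: BAB ⇒ CC·BCC·CC
    A ↦ BCC
    B ↦ CC
    C ↦ ACB  (constrained at step 1)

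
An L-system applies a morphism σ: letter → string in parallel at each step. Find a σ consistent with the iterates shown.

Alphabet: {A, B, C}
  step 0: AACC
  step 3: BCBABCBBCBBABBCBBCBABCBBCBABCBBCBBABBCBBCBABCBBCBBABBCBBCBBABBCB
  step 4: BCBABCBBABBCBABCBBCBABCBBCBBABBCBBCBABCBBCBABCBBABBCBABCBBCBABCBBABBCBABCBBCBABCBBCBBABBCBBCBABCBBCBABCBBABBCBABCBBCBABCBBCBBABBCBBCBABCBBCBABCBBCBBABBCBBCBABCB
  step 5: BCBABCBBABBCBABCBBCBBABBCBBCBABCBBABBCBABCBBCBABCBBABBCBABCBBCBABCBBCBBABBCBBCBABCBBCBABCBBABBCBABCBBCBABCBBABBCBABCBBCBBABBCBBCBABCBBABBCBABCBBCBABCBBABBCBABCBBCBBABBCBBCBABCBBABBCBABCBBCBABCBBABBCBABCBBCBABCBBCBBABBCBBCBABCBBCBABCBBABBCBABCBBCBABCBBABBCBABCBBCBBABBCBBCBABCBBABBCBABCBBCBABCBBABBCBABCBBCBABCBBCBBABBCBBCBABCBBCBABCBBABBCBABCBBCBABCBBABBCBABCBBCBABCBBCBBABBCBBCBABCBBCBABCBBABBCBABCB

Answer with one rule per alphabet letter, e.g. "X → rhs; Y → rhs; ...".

  step 4 ⇒ step 5: BCBABCBBABBCBABCBBCBABCBBCBBABBCBBCBABCBBCBABCBBABBCBABCBBCBABCBBABBCBABCBBCBABCBBCBBABBCBBCBABCBBCBABCBBABBCBABCBBCBABCBBCBBABBCBBCBABCBBCBABCBBCBBABBCBBCBABCB ⇒ BCB·A·BCB·BAB·BCB·A·BCB·BCB·BAB·BCB·BCB·A·BCB·BAB·BCB·A·BCB·BCB·A·BCB·BAB·BCB·A·BCB·BCB·A·BCB·BCB·BAB·BCB·BCB·A·BCB·BCB·A·BCB·BAB·BCB·A·BCB·BCB·A·BCB·BAB·BCB·A·BCB·BCB·BAB·BCB·BCB·A·BCB·BAB·BCB·A·BCB·BCB·A·BCB·BAB·BCB·A·BCB·BCB·BAB·BCB·BCB·A·BCB·BAB·BCB·A·BCB·BCB·A·BCB·BAB·BCB·A·BCB·BCB·A·BCB·BCB·BAB·BCB·BCB·A·BCB·BCB·A·BCB·BAB·BCB·A·BCB·BCB·A·BCB·BAB·BCB·A·BCB·BCB·BAB·BCB·BCB·A·BCB·BAB·BCB·A·BCB·BCB·A·BCB·BAB·BCB·A·BCB·BCB·A·BCB·BCB·BAB·BCB·BCB·A·BCB·BCB·A·BCB·BAB·BCB·A·BCB·BCB·A·BCB·BAB·BCB·A·BCB·BCB·A·BCB·BCB·BAB·BCB·BCB·A·BCB·BCB·A·BCB·BAB·BCB·A·BCB
    A ↦ BAB
    B ↦ BCB
    C ↦ A

A->BAB, B->BCB, C->A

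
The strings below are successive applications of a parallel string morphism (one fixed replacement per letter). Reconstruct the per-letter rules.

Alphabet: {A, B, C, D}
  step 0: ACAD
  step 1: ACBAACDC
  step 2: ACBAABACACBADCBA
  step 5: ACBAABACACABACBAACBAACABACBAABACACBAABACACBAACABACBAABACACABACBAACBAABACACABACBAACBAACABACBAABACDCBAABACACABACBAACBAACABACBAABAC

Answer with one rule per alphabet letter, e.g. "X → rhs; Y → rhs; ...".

  step 1 ⇒ step 2: ACBAACDC ⇒ AC·BA·AB·AC·AC·BA·DC·BA
    A ↦ AC
    B ↦ AB
    C ↦ BA
    D ↦ DC

A->AC, B->AB, C->BA, D->DC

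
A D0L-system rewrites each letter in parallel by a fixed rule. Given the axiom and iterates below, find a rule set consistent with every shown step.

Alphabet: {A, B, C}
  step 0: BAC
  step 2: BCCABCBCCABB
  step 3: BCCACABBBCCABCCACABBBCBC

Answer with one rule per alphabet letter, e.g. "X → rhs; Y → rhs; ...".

  step 2 ⇒ step 3: BCCABCBCCABB ⇒ BC·CA·CA·BB·BC·CA·BC·CA·CA·BB·BC·BC
    A ↦ BB
    B ↦ BC
    C ↦ CA

A->BB, B->BC, C->CA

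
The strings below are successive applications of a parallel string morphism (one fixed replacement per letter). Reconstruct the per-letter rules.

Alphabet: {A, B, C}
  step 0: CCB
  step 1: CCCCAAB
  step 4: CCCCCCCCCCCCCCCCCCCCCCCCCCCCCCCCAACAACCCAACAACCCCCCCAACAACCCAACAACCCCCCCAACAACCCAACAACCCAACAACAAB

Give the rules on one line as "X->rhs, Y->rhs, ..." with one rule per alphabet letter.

A->AAC, B->AAB, C->CC

  step 0 ⇒ step 1: CCB ⇒ CC·CC·AAB
    B ↦ AAB
    C ↦ CC
    A ↦ AAC  (constrained at step 1)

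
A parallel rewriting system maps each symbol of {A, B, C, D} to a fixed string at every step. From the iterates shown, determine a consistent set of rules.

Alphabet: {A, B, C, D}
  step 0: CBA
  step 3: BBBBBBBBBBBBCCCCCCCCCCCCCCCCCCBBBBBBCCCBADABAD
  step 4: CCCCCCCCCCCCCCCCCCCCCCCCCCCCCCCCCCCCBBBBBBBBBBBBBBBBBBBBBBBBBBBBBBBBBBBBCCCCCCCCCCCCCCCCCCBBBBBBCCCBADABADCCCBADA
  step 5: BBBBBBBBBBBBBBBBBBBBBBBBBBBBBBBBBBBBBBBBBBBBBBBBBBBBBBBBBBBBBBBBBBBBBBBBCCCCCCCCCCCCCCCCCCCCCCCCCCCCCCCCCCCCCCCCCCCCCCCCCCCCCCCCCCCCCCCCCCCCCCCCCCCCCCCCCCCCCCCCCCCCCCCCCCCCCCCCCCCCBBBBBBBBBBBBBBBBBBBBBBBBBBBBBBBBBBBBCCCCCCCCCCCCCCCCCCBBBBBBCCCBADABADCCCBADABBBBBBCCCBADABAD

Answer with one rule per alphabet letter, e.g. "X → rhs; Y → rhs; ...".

A->BAD, B->CCC, C->BB, D->A

  step 4 ⇒ step 5: CCCCCCCCCCCCCCCCCCCCCCCCCCCCCCCCCCCCBBBBBBBBBBBBBBBBBBBBBBBBBBBBBBBBBBBBCCCCCCCCCCCCCCCCCCBBBBBBCCCBADABADCCCBADA ⇒ BB·BB·BB·BB·BB·BB·BB·BB·BB·BB·BB·BB·BB·BB·BB·BB·BB·BB·BB·BB·BB·BB·BB·BB·BB·BB·BB·BB·BB·BB·BB·BB·BB·BB·BB·BB·CCC·CCC·CCC·CCC·CCC·CCC·CCC·CCC·CCC·CCC·CCC·CCC·CCC·CCC·CCC·CCC·CCC·CCC·CCC·CCC·CCC·CCC·CCC·CCC·CCC·CCC·CCC·CCC·CCC·CCC·CCC·CCC·CCC·CCC·CCC·CCC·BB·BB·BB·BB·BB·BB·BB·BB·BB·BB·BB·BB·BB·BB·BB·BB·BB·BB·CCC·CCC·CCC·CCC·CCC·CCC·BB·BB·BB·CCC·BAD·A·BAD·CCC·BAD·A·BB·BB·BB·CCC·BAD·A·BAD
    A ↦ BAD
    B ↦ CCC
    C ↦ BB
    D ↦ A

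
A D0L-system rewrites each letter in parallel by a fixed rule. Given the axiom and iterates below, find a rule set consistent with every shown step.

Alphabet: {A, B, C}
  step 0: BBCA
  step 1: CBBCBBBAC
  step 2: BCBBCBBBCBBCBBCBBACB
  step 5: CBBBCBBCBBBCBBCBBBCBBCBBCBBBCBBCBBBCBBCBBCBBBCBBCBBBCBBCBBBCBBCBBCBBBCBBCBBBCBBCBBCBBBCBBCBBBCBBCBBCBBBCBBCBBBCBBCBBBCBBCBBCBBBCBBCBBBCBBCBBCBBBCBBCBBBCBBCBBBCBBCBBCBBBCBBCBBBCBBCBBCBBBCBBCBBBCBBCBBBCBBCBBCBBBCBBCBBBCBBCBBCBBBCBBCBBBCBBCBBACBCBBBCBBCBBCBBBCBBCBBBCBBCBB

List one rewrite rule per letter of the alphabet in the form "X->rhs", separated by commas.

A->AC, B->CBB, C->B

  step 1 ⇒ step 2: CBBCBBBAC ⇒ B·CBB·CBB·B·CBB·CBB·CBB·AC·B
    A ↦ AC
    B ↦ CBB
    C ↦ B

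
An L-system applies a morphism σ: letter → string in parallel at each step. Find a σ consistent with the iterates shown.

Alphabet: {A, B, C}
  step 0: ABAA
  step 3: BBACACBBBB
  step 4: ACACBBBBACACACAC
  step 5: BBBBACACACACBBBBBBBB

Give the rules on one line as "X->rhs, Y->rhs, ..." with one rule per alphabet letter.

  step 4 ⇒ step 5: ACACBBBBACACACAC ⇒ B·B·B·B·AC·AC·AC·AC·B·B·B·B·B·B·B·B
    A ↦ B
    B ↦ AC
    C ↦ B

A->B, B->AC, C->B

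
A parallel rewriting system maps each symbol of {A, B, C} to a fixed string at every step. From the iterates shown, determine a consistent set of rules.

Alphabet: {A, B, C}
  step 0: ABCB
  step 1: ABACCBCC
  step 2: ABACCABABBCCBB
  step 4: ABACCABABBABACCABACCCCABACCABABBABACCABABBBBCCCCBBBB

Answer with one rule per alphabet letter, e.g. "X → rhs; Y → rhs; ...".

A->ABA, B->CC, C->B

  step 1 ⇒ step 2: ABACCBCC ⇒ ABA·CC·ABA·B·B·CC·B·B
    A ↦ ABA
    B ↦ CC
    C ↦ B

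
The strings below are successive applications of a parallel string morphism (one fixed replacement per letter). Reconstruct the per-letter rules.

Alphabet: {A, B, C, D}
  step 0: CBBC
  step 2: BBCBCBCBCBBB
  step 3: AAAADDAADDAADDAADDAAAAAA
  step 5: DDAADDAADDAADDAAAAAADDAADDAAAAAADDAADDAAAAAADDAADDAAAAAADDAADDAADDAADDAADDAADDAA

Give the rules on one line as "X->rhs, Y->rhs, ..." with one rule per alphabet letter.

  step 2 ⇒ step 3: BBCBCBCBCBBB ⇒ AA·AA·DD·AA·DD·AA·DD·AA·DD·AA·AA·AA
    B ↦ AA
    C ↦ DD
    A ↦ CB  (constrained at step 3)
    D ↦ B  (constrained at step 3)

A->CB, B->AA, C->DD, D->B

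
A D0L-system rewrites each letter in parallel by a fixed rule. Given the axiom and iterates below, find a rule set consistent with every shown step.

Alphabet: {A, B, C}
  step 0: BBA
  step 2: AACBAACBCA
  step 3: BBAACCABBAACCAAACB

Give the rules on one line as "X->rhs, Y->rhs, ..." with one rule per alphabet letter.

A->B, B->CA, C->AAC

  step 2 ⇒ step 3: AACBAACBCA ⇒ B·B·AAC·CA·B·B·AAC·CA·AAC·B
    A ↦ B
    B ↦ CA
    C ↦ AAC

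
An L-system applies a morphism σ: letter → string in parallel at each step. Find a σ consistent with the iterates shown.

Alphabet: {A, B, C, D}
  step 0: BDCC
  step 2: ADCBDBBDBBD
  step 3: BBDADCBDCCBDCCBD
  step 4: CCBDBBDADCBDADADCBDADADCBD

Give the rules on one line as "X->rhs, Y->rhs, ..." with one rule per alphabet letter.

A->B, B->C, C->AD, D->BD

  step 3 ⇒ step 4: BBDADCBDCCBDCCBD ⇒ C·C·BD·B·BD·AD·C·BD·AD·AD·C·BD·AD·AD·C·BD
    A ↦ B
    B ↦ C
    C ↦ AD
    D ↦ BD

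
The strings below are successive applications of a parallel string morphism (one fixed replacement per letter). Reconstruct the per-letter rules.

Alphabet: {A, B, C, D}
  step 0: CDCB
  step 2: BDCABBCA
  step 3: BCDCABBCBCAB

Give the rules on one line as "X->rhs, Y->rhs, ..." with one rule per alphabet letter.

  step 2 ⇒ step 3: BDCABBCA ⇒ BC·DC·A·B·BC·BC·A·B
    A ↦ B
    B ↦ BC
    C ↦ A
    D ↦ DC

A->B, B->BC, C->A, D->DC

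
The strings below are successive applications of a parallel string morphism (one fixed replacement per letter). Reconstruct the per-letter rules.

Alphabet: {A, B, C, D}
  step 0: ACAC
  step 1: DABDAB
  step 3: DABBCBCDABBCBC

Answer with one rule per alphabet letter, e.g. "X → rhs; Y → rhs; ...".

  step 0 ⇒ step 1: ACAC ⇒ D·AB·D·AB
    A ↦ D
    C ↦ AB
    B ↦ D  (constrained at step 1)
    D ↦ BC  (constrained at step 1)

A->D, B->D, C->AB, D->BC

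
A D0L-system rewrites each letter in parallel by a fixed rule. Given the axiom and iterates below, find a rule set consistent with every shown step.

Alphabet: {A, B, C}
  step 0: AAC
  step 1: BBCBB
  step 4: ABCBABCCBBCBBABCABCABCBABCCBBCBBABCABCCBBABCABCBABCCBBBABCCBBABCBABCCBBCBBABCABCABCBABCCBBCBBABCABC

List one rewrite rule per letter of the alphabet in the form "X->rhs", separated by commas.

  step 0 ⇒ step 1: AAC ⇒ B·B·CBB
    A ↦ B
    C ↦ CBB
    B ↦ ABC  (constrained at step 1)

A->B, B->ABC, C->CBB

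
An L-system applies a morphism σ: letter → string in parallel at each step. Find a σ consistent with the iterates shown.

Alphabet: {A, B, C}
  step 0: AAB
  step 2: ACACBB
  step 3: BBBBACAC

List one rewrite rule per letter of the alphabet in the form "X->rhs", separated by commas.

A->B, B->AC, C->B

  step 2 ⇒ step 3: ACACBB ⇒ B·B·B·B·AC·AC
    A ↦ B
    B ↦ AC
    C ↦ B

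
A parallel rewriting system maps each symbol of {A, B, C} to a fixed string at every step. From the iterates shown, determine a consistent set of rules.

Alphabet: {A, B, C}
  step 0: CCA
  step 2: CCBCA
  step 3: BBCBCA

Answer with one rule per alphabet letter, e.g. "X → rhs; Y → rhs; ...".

  step 2 ⇒ step 3: CCBCA ⇒ B·B·C·B·CA
    A ↦ CA
    B ↦ C
    C ↦ B

A->CA, B->C, C->B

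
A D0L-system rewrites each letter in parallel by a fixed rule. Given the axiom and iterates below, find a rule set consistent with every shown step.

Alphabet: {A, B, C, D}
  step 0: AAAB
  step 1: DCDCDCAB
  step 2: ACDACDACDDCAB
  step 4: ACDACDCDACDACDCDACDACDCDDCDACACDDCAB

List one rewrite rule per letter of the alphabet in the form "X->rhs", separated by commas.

A->DC, B->AB, C->D, D->AC

  step 1 ⇒ step 2: DCDCDCAB ⇒ AC·D·AC·D·AC·D·DC·AB
    A ↦ DC
    B ↦ AB
    C ↦ D
    D ↦ AC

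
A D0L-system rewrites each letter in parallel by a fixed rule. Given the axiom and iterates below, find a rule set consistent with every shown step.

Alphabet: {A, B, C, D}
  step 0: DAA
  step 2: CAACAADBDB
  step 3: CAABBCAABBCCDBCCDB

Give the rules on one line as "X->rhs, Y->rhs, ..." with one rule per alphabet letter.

  step 2 ⇒ step 3: CAACAADBDB ⇒ CAA·B·B·CAA·B·B·CC·DB·CC·DB
    A ↦ B
    B ↦ DB
    C ↦ CAA
    D ↦ CC

A->B, B->DB, C->CAA, D->CC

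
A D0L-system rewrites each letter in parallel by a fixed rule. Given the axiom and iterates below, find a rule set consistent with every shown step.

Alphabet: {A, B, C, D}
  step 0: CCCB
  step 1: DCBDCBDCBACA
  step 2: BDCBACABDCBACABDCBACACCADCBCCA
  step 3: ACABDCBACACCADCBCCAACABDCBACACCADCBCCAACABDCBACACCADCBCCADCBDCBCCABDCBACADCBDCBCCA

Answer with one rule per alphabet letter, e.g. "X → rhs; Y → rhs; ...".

  step 2 ⇒ step 3: BDCBACABDCBACABDCBACACCADCBCCA ⇒ ACA·B·DCB·ACA·CCA·DCB·CCA·ACA·B·DCB·ACA·CCA·DCB·CCA·ACA·B·DCB·ACA·CCA·DCB·CCA·DCB·DCB·CCA·B·DCB·ACA·DCB·DCB·CCA
    A ↦ CCA
    B ↦ ACA
    C ↦ DCB
    D ↦ B

A->CCA, B->ACA, C->DCB, D->B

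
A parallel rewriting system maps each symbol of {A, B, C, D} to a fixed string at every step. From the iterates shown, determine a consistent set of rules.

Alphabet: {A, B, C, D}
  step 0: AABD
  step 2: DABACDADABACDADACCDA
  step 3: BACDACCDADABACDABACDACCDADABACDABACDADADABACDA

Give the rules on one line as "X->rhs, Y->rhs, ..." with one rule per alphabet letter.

  step 2 ⇒ step 3: DABACDADABACDADACCDA ⇒ BA·CDA·C·CDA·DA·BA·CDA·BA·CDA·C·CDA·DA·BA·CDA·BA·CDA·DA·DA·BA·CDA
    A ↦ CDA
    B ↦ C
    C ↦ DA
    D ↦ BA

A->CDA, B->C, C->DA, D->BA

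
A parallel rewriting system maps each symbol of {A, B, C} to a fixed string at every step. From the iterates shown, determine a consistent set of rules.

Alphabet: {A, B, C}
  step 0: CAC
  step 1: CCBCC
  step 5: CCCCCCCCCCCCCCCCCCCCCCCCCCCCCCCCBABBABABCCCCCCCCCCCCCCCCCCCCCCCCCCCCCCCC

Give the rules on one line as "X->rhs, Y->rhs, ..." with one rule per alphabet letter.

A->B, B->BA, C->CC

  step 0 ⇒ step 1: CAC ⇒ CC·B·CC
    A ↦ B
    C ↦ CC
    B ↦ BA  (constrained at step 1)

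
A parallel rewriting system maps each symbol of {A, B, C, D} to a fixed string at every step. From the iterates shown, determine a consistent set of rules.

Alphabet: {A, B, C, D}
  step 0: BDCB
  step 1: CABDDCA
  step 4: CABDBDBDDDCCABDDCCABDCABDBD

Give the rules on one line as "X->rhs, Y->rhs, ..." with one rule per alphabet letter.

  step 0 ⇒ step 1: BDCB ⇒ CA·BD·D·CA
    B ↦ CA
    C ↦ D
    D ↦ BD
    A ↦ C  (constrained at step 1)

A->C, B->CA, C->D, D->BD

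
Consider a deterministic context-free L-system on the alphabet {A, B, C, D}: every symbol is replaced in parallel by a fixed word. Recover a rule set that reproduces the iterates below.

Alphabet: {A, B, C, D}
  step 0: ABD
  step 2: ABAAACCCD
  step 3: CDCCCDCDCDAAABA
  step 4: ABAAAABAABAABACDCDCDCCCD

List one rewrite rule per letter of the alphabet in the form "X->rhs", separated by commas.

  step 3 ⇒ step 4: CDCCCDCDCDAAABA ⇒ A·BA·A·A·A·BA·A·BA·A·BA·CD·CD·CD·CC·CD
    A ↦ CD
    B ↦ CC
    C ↦ A
    D ↦ BA

A->CD, B->CC, C->A, D->BA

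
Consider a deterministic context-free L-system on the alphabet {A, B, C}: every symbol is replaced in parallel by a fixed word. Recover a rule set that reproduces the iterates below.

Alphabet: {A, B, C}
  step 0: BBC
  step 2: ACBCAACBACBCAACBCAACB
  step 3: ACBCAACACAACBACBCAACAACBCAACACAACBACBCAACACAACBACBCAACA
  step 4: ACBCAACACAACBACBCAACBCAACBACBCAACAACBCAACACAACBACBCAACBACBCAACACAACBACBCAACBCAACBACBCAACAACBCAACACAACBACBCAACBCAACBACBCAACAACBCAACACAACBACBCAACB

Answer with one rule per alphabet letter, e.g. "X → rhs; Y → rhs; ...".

  step 3 ⇒ step 4: ACBCAACACAACBACBCAACAACBCAACACAACBACBCAACACAACBACBCAACA ⇒ ACB·CA·ACA·CA·ACB·ACB·CA·ACB·CA·ACB·ACB·CA·ACA·ACB·CA·ACA·CA·ACB·ACB·CA·ACB·ACB·CA·ACA·CA·ACB·ACB·CA·ACB·CA·ACB·ACB·CA·ACA·ACB·CA·ACA·CA·ACB·ACB·CA·ACB·CA·ACB·ACB·CA·ACA·ACB·CA·ACA·CA·ACB·ACB·CA·ACB
    A ↦ ACB
    B ↦ ACA
    C ↦ CA

A->ACB, B->ACA, C->CA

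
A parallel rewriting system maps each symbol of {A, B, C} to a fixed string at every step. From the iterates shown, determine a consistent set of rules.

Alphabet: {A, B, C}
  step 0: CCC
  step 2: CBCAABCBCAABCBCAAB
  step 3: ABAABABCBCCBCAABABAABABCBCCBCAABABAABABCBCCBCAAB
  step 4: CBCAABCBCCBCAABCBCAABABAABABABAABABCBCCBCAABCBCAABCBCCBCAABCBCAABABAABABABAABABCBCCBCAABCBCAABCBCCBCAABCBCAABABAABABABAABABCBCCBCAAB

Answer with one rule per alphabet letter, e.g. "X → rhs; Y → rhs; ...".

A->CBC, B->AAB, C->AB

  step 3 ⇒ step 4: ABAABABCBCCBCAABABAABABCBCCBCAABABAABABCBCCBCAAB ⇒ CBC·AAB·CBC·CBC·AAB·CBC·AAB·AB·AAB·AB·AB·AAB·AB·CBC·CBC·AAB·CBC·AAB·CBC·CBC·AAB·CBC·AAB·AB·AAB·AB·AB·AAB·AB·CBC·CBC·AAB·CBC·AAB·CBC·CBC·AAB·CBC·AAB·AB·AAB·AB·AB·AAB·AB·CBC·CBC·AAB
    A ↦ CBC
    B ↦ AAB
    C ↦ AB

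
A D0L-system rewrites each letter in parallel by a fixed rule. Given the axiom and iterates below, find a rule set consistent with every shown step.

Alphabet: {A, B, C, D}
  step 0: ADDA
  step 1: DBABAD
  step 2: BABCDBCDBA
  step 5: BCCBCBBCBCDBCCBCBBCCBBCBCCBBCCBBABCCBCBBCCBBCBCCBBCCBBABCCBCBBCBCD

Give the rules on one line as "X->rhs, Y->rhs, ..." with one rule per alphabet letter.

  step 1 ⇒ step 2: DBABAD ⇒ BA·BC·D·BC·D·BA
    A ↦ D
    B ↦ BC
    D ↦ BA
    C ↦ CB  (constrained at step 2)

A->D, B->BC, C->CB, D->BA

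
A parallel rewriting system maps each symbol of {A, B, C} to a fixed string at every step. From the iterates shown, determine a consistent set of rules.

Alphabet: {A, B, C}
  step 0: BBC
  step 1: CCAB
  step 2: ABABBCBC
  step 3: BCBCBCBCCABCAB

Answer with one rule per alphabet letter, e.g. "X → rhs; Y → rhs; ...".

A->BCB, B->C, C->AB

  step 2 ⇒ step 3: ABABBCBC ⇒ BCB·C·BCB·C·C·AB·C·AB
    A ↦ BCB
    B ↦ C
    C ↦ AB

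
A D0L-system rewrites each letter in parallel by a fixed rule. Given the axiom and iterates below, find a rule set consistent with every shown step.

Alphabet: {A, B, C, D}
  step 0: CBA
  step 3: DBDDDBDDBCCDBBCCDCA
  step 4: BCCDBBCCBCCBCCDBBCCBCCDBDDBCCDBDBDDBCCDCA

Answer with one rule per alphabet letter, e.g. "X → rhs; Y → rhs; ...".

  step 3 ⇒ step 4: DBDDDBDDBCCDBBCCDCA ⇒ BCC·DB·BCC·BCC·BCC·DB·BCC·BCC·DB·D·D·BCC·DB·DB·D·D·BCC·D·CA
    A ↦ CA
    B ↦ DB
    C ↦ D
    D ↦ BCC

A->CA, B->DB, C->D, D->BCC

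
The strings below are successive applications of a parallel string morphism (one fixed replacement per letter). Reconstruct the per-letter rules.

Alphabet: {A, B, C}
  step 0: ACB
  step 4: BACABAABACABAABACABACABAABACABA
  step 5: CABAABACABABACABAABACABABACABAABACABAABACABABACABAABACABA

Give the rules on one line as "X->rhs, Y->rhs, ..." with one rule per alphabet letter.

  step 4 ⇒ step 5: BACABAABACABAABACABACABAABACABA ⇒ CA·BA·A·BA·CA·BA·BA·CA·BA·A·BA·CA·BA·BA·CA·BA·A·BA·CA·BA·A·BA·CA·BA·BA·CA·BA·A·BA·CA·BA
    A ↦ BA
    B ↦ CA
    C ↦ A

A->BA, B->CA, C->A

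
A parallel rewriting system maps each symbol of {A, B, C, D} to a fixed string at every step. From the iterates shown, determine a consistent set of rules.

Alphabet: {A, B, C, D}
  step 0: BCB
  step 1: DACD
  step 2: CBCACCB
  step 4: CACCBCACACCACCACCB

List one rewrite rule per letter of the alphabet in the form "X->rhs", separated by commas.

  step 1 ⇒ step 2: DACD ⇒ CB·C·AC·CB
    A ↦ C
    C ↦ AC
    D ↦ CB
  step 0 ⇒ step 1: BCB ⇒ D·AC·D
    B ↦ D

A->C, B->D, C->AC, D->CB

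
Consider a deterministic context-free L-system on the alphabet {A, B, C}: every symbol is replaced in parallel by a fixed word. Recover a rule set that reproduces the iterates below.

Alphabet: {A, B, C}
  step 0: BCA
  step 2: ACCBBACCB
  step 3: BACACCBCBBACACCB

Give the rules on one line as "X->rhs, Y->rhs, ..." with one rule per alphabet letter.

  step 2 ⇒ step 3: ACCBBACCB ⇒ B·AC·AC·CB·CB·B·AC·AC·CB
    A ↦ B
    B ↦ CB
    C ↦ AC

A->B, B->CB, C->AC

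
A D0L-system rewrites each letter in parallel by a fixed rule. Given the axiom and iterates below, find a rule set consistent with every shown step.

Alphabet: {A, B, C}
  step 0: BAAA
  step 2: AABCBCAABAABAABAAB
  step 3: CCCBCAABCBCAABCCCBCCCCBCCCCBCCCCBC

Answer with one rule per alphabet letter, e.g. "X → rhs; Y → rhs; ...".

  step 2 ⇒ step 3: AABCBCAABAABAABAAB ⇒ C·C·CBC·AAB·CBC·AAB·C·C·CBC·C·C·CBC·C·C·CBC·C·C·CBC
    A ↦ C
    B ↦ CBC
    C ↦ AAB

A->C, B->CBC, C->AAB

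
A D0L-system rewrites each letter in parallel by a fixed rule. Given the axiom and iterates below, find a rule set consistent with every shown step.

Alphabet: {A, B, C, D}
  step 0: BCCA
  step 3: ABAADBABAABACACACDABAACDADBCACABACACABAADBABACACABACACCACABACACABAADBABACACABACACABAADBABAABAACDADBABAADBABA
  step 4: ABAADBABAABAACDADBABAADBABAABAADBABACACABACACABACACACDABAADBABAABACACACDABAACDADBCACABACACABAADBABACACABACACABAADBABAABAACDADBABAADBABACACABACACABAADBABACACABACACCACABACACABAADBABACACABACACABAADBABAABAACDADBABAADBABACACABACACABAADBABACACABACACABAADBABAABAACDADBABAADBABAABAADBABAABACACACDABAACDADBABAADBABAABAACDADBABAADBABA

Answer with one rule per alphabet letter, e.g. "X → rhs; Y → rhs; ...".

A->ABA, B->ADB, C->CAC, D->ACD

  step 3 ⇒ step 4: ABAADBABAABACACACDABAACDADBCACABACACABAADBABACACABACACCACABACACABAADBABACACABACACABAADBABAABAACDADBABAADBABA ⇒ ABA·ADB·ABA·ABA·ACD·ADB·ABA·ADB·ABA·ABA·ADB·ABA·CAC·ABA·CAC·ABA·CAC·ACD·ABA·ADB·ABA·ABA·CAC·ACD·ABA·ACD·ADB·CAC·ABA·CAC·ABA·ADB·ABA·CAC·ABA·CAC·ABA·ADB·ABA·ABA·ACD·ADB·ABA·ADB·ABA·CAC·ABA·CAC·ABA·ADB·ABA·CAC·ABA·CAC·CAC·ABA·CAC·ABA·ADB·ABA·CAC·ABA·CAC·ABA·ADB·ABA·ABA·ACD·ADB·ABA·ADB·ABA·CAC·ABA·CAC·ABA·ADB·ABA·CAC·ABA·CAC·ABA·ADB·ABA·ABA·ACD·ADB·ABA·ADB·ABA·ABA·ADB·ABA·ABA·CAC·ACD·ABA·ACD·ADB·ABA·ADB·ABA·ABA·ACD·ADB·ABA·ADB·ABA
    A ↦ ABA
    B ↦ ADB
    C ↦ CAC
    D ↦ ACD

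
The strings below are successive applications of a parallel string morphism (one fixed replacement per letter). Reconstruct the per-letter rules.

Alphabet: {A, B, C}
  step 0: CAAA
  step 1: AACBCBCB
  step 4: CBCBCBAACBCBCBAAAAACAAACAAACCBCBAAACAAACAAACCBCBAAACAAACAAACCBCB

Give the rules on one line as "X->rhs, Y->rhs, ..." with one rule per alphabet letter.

A->CB, B->AC, C->AA

  step 0 ⇒ step 1: CAAA ⇒ AA·CB·CB·CB
    A ↦ CB
    C ↦ AA
    B ↦ AC  (constrained at step 1)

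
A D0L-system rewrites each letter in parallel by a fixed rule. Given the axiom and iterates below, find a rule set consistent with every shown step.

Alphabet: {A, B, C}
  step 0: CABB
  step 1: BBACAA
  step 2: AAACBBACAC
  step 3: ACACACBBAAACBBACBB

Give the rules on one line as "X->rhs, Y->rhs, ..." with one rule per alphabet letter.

A->AC, B->A, C->BB

  step 2 ⇒ step 3: AAACBBACAC ⇒ AC·AC·AC·BB·A·A·AC·BB·AC·BB
    A ↦ AC
    B ↦ A
    C ↦ BB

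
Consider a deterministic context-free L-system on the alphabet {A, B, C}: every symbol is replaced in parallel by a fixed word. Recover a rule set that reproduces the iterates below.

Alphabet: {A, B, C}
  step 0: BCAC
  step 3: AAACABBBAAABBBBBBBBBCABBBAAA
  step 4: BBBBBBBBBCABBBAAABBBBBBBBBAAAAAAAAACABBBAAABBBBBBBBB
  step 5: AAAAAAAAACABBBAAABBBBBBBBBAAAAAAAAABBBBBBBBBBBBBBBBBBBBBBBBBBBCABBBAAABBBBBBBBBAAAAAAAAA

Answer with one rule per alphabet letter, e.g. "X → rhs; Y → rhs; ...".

  step 4 ⇒ step 5: BBBBBBBBBCABBBAAABBBBBBBBBAAAAAAAAACABBBAAABBBBBBBBB ⇒ A·A·A·A·A·A·A·A·A·CA·BBB·A·A·A·BBB·BBB·BBB·A·A·A·A·A·A·A·A·A·BBB·BBB·BBB·BBB·BBB·BBB·BBB·BBB·BBB·CA·BBB·A·A·A·BBB·BBB·BBB·A·A·A·A·A·A·A·A·A
    A ↦ BBB
    B ↦ A
    C ↦ CA

A->BBB, B->A, C->CA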